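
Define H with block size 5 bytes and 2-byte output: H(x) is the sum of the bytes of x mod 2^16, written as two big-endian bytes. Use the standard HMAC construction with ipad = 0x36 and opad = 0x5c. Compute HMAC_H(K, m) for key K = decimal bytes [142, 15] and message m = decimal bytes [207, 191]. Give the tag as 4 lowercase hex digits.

025d

Key decimal bytes [142, 15] = 8e 0f is 2 bytes ≤ B = 5; zero-pad to 5 bytes: K' = 8e 0f 00 00 00.
K' ⊕ ipad = b8 39 36 36 36.  K' ⊕ opad = d2 53 5c 5c 5c.
Inner input = (K'⊕ipad) ∥ m = b8 39 36 36 36 ∥ cf bf.
Inner hash: sum = 184+57+54+54+54+207+191 = 801 → 03 21.
Outer input = (K'⊕opad) ∥ inner = d2 53 5c 5c 5c ∥ 03 21.
Outer hash (tag): sum = 210+83+92+92+92+3+33 = 605 → 02 5d.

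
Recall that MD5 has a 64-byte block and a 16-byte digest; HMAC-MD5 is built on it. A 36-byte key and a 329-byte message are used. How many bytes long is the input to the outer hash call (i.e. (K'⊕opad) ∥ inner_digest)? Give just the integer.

Key is 36 ≤ 64 bytes, zero-padded: |K'| = 64.
Outer input = (K'⊕opad) ∥ H(inner) → 64 + 16 = 80 bytes.

80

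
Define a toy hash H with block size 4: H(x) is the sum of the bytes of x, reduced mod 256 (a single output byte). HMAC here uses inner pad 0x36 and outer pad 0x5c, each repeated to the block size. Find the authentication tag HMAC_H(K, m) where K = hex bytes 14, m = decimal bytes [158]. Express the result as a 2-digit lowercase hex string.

Key hex bytes 14 is 1 byte ≤ B = 4; zero-pad to 4 bytes: K' = 14 00 00 00.
K' ⊕ ipad = 22 36 36 36.  K' ⊕ opad = 48 5c 5c 5c.
Inner input = (K'⊕ipad) ∥ m = 22 36 36 36 ∥ 9e.
Inner hash: sum = 34+54+54+54+158 = 354; mod 256 = 98 → 62.
Outer input = (K'⊕opad) ∥ inner = 48 5c 5c 5c ∥ 62.
Outer hash (tag): sum = 72+92+92+92+98 = 446; mod 256 = 190 → be.

be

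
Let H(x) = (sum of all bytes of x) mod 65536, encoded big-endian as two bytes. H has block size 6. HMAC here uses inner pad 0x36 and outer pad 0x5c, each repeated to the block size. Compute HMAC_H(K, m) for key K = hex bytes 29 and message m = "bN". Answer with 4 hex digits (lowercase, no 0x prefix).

Key hex bytes 29 is 1 byte ≤ B = 6; zero-pad to 6 bytes: K' = 29 00 00 00 00 00.
K' ⊕ ipad = 1f 36 36 36 36 36.  K' ⊕ opad = 75 5c 5c 5c 5c 5c.
Inner input = (K'⊕ipad) ∥ m = 1f 36 36 36 36 36 ∥ 62 4e.
Inner hash: sum = 31+54+54+54+54+54+98+78 = 477 → 01 dd.
Outer input = (K'⊕opad) ∥ inner = 75 5c 5c 5c 5c 5c ∥ 01 dd.
Outer hash (tag): sum = 117+92+92+92+92+92+1+221 = 799 → 03 1f.

031f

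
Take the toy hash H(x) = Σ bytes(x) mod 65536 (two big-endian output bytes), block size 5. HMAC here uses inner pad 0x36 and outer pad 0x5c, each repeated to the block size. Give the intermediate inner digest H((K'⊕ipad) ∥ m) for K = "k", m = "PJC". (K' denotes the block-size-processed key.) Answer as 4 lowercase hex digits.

Key "k" = 6b is 1 byte ≤ B = 5; zero-pad to 5 bytes: K' = 6b 00 00 00 00.
K' ⊕ ipad = 5d 36 36 36 36.
Inner input = 5d 36 36 36 36 ∥ 50 4a 43.
Inner hash: sum = 93+54+54+54+54+80+74+67 = 530 → 02 12.

0212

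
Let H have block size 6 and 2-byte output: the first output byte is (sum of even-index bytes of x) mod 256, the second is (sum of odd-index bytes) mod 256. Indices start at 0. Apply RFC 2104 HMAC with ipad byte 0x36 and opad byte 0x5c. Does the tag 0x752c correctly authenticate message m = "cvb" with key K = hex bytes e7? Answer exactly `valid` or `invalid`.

Key hex bytes e7 is 1 byte ≤ B = 6; zero-pad to 6 bytes: K' = e7 00 00 00 00 00.
K' ⊕ ipad = d1 36 36 36 36 36; K' ⊕ opad = bb 5c 5c 5c 5c 5c.
Inner hash: even-index sum = 514 mod 256 = 2; odd-index sum = 280 mod 256 = 24 → 02 18.
Outer hash (recomputed tag): even-index sum = 373 mod 256 = 117; odd-index sum = 300 mod 256 = 44 → 75 2c.
Recomputed tag = 752c; claimed = 752c → match.

valid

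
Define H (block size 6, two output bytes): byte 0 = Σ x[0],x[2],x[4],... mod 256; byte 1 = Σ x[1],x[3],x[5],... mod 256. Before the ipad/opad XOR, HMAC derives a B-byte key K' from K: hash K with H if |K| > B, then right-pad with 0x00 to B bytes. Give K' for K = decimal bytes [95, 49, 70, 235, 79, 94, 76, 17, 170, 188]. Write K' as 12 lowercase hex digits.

ea4700000000

|K| = 10 > B = 6, so first hash the key.
H(K): even-index sum = 490 mod 256 = 234; odd-index sum = 583 mod 256 = 71 → ea 47.
Zero-pad H(K) = ea 47 to 6 bytes: K' = ea 47 00 00 00 00.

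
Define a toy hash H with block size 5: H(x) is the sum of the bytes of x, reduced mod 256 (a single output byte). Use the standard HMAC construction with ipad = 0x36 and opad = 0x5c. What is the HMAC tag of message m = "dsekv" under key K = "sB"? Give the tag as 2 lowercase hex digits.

d9

Key "sB" = 73 42 is 2 bytes ≤ B = 5; zero-pad to 5 bytes: K' = 73 42 00 00 00.
K' ⊕ ipad = 45 74 36 36 36.  K' ⊕ opad = 2f 1e 5c 5c 5c.
Inner input = (K'⊕ipad) ∥ m = 45 74 36 36 36 ∥ 64 73 65 6b 76.
Inner hash: sum = 69+116+54+54+54+100+115+101+107+118 = 888; mod 256 = 120 → 78.
Outer input = (K'⊕opad) ∥ inner = 2f 1e 5c 5c 5c ∥ 78.
Outer hash (tag): sum = 47+30+92+92+92+120 = 473; mod 256 = 217 → d9.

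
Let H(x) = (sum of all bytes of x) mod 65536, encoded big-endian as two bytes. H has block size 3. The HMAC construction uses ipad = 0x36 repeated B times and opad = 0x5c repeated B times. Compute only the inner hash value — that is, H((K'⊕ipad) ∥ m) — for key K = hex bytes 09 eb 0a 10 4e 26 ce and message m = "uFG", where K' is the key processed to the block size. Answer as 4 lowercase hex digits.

Key hex bytes 09 eb 0a 10 4e 26 ce is 7 bytes > B = 3, so hash it first: H(key) = 02 50, then zero-pad to 3 bytes: K' = 02 50 00.
K' ⊕ ipad = 34 66 36.
Inner input = 34 66 36 ∥ 75 46 47.
Inner hash: sum = 52+102+54+117+70+71 = 466 → 01 d2.

01d2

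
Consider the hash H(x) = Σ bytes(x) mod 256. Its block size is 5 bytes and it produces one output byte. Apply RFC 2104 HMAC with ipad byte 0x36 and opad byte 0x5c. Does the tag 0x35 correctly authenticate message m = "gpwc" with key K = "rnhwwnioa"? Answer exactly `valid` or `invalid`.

invalid

Key "rnhwwnioa" = 72 6e 68 77 77 6e 69 6f 61 is 9 bytes > B = 5, so hash it first: H(key) = dd, then zero-pad to 5 bytes: K' = dd 00 00 00 00.
K' ⊕ ipad = eb 36 36 36 36; K' ⊕ opad = 81 5c 5c 5c 5c.
Inner hash: sum = 235+54+54+54+54+103+112+119+99 = 884; mod 256 = 116 → 74.
Outer hash (recomputed tag): sum = 129+92+92+92+92+116 = 613; mod 256 = 101 → 65.
Recomputed tag = 65; claimed = 35 → mismatch.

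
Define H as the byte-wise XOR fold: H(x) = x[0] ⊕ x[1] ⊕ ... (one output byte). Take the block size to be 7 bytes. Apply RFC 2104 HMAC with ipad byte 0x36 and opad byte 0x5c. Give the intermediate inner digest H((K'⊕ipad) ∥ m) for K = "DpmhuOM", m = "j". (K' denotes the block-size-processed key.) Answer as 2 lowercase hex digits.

Key "DpmhuOM" = 44 70 6d 68 75 4f 4d is exactly B = 7 bytes: K' = 44 70 6d 68 75 4f 4d.
K' ⊕ ipad = 72 46 5b 5e 43 79 7b.
Inner input = 72 46 5b 5e 43 79 7b ∥ 6a.
Inner hash: XOR 72⊕46⊕5b⊕5e⊕43⊕79⊕7b⊕6a = 1a.

1a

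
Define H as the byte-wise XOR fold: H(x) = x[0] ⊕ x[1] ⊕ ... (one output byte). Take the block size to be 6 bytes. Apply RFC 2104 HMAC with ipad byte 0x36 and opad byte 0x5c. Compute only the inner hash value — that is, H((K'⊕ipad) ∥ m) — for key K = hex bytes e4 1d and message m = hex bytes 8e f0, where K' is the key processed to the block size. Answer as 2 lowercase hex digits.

Key hex bytes e4 1d is 2 bytes ≤ B = 6; zero-pad to 6 bytes: K' = e4 1d 00 00 00 00.
K' ⊕ ipad = d2 2b 36 36 36 36.
Inner input = d2 2b 36 36 36 36 ∥ 8e f0.
Inner hash: XOR d2⊕2b⊕36⊕36⊕36⊕36⊕8e⊕f0 = 87.

87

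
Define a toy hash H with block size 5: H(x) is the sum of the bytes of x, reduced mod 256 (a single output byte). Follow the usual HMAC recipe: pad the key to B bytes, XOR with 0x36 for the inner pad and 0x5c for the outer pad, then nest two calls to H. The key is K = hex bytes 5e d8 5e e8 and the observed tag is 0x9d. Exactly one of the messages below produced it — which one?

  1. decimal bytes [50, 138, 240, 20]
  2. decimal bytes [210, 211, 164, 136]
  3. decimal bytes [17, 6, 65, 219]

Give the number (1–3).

3

Key hex bytes 5e d8 5e e8 is 4 bytes ≤ B = 5; zero-pad to 5 bytes: K' = 5e d8 5e e8 00.
K' ⊕ ipad = 68 ee 68 de 36; K' ⊕ opad = 02 84 02 b4 5c.
m1: inner = H(68 ee 68 de 36 32 8a f0 14) = 92; tag = H(02 84 02 b4 5c 92) = 2a
m2: inner = H(68 ee 68 de 36 d2 d3 a4 88) = a3; tag = H(02 84 02 b4 5c a3) = 3b
m3: inner = H(68 ee 68 de 36 11 06 41 db) = 05; tag = H(02 84 02 b4 5c 05) = 9d ← matches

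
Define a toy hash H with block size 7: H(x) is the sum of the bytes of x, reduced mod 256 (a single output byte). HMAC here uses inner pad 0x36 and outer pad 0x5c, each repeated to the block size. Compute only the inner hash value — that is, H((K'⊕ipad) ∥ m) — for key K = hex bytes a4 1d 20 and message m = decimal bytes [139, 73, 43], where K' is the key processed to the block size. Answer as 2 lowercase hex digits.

aa

Key hex bytes a4 1d 20 is 3 bytes ≤ B = 7; zero-pad to 7 bytes: K' = a4 1d 20 00 00 00 00.
K' ⊕ ipad = 92 2b 16 36 36 36 36.
Inner input = 92 2b 16 36 36 36 36 ∥ 8b 49 2b.
Inner hash: sum = 146+43+22+54+54+54+54+139+73+43 = 682; mod 256 = 170 → aa.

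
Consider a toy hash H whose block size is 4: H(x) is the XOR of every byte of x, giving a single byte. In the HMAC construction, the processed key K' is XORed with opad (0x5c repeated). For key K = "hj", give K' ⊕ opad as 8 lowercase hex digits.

Key "hj" = 68 6a is 2 bytes ≤ B = 4; zero-pad to 4 bytes: K' = 68 6a 00 00.
XOR each byte with 0x5c: 68⊕5c=34, 6a⊕5c=36, 00⊕5c=5c, 00⊕5c=5c.

34365c5c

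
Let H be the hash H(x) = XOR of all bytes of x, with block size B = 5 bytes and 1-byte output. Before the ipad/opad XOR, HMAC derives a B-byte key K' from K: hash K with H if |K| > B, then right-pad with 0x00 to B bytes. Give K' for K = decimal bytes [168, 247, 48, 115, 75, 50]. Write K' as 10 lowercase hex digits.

6500000000

|K| = 6 > B = 5, so first hash the key.
H(K): XOR a8⊕f7⊕30⊕73⊕4b⊕32 = 65.
Zero-pad H(K) = 65 to 5 bytes: K' = 65 00 00 00 00.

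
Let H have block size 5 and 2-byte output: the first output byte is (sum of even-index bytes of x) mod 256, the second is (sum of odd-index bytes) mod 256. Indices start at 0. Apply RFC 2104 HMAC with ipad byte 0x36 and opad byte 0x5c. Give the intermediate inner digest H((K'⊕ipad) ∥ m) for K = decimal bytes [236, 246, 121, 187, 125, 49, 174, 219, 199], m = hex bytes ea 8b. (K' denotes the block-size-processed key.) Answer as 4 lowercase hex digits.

58ab

Key decimal bytes [236, 246, 121, 187, 125, 49, 174, 219, 199] = ec f6 79 bb 7d 31 ae db c7 is 9 bytes > B = 5, so hash it first: H(key) = 57 bd, then zero-pad to 5 bytes: K' = 57 bd 00 00 00.
K' ⊕ ipad = 61 8b 36 36 36.
Inner input = 61 8b 36 36 36 ∥ ea 8b.
Inner hash: even-index sum = 344 mod 256 = 88; odd-index sum = 427 mod 256 = 171 → 58 ab.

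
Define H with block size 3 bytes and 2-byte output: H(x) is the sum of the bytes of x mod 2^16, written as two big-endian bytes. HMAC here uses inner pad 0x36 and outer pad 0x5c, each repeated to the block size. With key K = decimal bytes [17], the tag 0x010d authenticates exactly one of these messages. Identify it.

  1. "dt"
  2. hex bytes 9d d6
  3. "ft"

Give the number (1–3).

2

Key decimal bytes [17] = 11 is 1 byte ≤ B = 3; zero-pad to 3 bytes: K' = 11 00 00.
K' ⊕ ipad = 27 36 36; K' ⊕ opad = 4d 5c 5c.
m1: inner = H(27 36 36 64 74) = 01 6b; tag = H(4d 5c 5c 01 6b) = 0171
m2: inner = H(27 36 36 9d d6) = 02 06; tag = H(4d 5c 5c 02 06) = 010d ← matches
m3: inner = H(27 36 36 66 74) = 01 6d; tag = H(4d 5c 5c 01 6d) = 0173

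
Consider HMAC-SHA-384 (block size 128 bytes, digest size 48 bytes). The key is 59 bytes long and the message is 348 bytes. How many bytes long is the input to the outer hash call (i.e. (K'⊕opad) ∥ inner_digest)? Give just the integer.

176

Key is 59 ≤ 128 bytes, zero-padded: |K'| = 128.
Outer input = (K'⊕opad) ∥ H(inner) → 128 + 48 = 176 bytes.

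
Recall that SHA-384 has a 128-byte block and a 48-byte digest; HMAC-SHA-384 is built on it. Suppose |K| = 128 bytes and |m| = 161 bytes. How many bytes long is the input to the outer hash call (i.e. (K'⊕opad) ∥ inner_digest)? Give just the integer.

176

Key is 128 ≤ 128 bytes, zero-padded: |K'| = 128.
Outer input = (K'⊕opad) ∥ H(inner) → 128 + 48 = 176 bytes.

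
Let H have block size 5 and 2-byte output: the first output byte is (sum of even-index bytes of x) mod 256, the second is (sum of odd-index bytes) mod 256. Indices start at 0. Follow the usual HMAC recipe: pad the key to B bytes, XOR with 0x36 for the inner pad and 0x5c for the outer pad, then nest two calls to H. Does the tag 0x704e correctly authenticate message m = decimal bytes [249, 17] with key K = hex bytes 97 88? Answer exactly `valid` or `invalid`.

valid

Key hex bytes 97 88 is 2 bytes ≤ B = 5; zero-pad to 5 bytes: K' = 97 88 00 00 00.
K' ⊕ ipad = a1 be 36 36 36; K' ⊕ opad = cb d4 5c 5c 5c.
Inner hash: even-index sum = 286 mod 256 = 30; odd-index sum = 493 mod 256 = 237 → 1e ed.
Outer hash (recomputed tag): even-index sum = 624 mod 256 = 112; odd-index sum = 334 mod 256 = 78 → 70 4e.
Recomputed tag = 704e; claimed = 704e → match.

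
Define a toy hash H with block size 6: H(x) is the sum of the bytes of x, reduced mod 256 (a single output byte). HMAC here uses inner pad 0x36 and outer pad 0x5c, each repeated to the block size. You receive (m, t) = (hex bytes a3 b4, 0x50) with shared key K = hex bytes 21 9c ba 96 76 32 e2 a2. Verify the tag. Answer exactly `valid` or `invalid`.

invalid

Key hex bytes 21 9c ba 96 76 32 e2 a2 is 8 bytes > B = 6, so hash it first: H(key) = 39, then zero-pad to 6 bytes: K' = 39 00 00 00 00 00.
K' ⊕ ipad = 0f 36 36 36 36 36; K' ⊕ opad = 65 5c 5c 5c 5c 5c.
Inner hash: sum = 15+54+54+54+54+54+163+180 = 628; mod 256 = 116 → 74.
Outer hash (recomputed tag): sum = 101+92+92+92+92+92+116 = 677; mod 256 = 165 → a5.
Recomputed tag = a5; claimed = 50 → mismatch.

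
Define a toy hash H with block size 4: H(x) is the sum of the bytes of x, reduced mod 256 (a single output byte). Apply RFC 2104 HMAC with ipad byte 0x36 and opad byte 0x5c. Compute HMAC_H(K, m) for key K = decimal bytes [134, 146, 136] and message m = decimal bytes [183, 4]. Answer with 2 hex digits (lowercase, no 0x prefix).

db

Key decimal bytes [134, 146, 136] = 86 92 88 is 3 bytes ≤ B = 4; zero-pad to 4 bytes: K' = 86 92 88 00.
K' ⊕ ipad = b0 a4 be 36.  K' ⊕ opad = da ce d4 5c.
Inner input = (K'⊕ipad) ∥ m = b0 a4 be 36 ∥ b7 04.
Inner hash: sum = 176+164+190+54+183+4 = 771; mod 256 = 3 → 03.
Outer input = (K'⊕opad) ∥ inner = da ce d4 5c ∥ 03.
Outer hash (tag): sum = 218+206+212+92+3 = 731; mod 256 = 219 → db.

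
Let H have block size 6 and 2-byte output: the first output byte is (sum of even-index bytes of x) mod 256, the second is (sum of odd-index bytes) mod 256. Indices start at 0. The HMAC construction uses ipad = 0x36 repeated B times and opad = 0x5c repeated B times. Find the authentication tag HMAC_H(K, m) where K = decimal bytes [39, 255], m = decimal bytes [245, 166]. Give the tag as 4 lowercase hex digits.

Key decimal bytes [39, 255] = 27 ff is 2 bytes ≤ B = 6; zero-pad to 6 bytes: K' = 27 ff 00 00 00 00.
K' ⊕ ipad = 11 c9 36 36 36 36.  K' ⊕ opad = 7b a3 5c 5c 5c 5c.
Inner input = (K'⊕ipad) ∥ m = 11 c9 36 36 36 36 ∥ f5 a6.
Inner hash: even-index sum = 370 mod 256 = 114; odd-index sum = 475 mod 256 = 219 → 72 db.
Outer input = (K'⊕opad) ∥ inner = 7b a3 5c 5c 5c 5c ∥ 72 db.
Outer hash (tag): even-index sum = 421 mod 256 = 165; odd-index sum = 566 mod 256 = 54 → a5 36.

a536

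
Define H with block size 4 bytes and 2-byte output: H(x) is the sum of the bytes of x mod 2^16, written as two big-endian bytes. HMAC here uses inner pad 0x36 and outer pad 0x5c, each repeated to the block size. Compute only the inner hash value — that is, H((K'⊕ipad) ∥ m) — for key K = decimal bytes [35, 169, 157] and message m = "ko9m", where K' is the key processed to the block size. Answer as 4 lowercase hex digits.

Key decimal bytes [35, 169, 157] = 23 a9 9d is 3 bytes ≤ B = 4; zero-pad to 4 bytes: K' = 23 a9 9d 00.
K' ⊕ ipad = 15 9f ab 36.
Inner input = 15 9f ab 36 ∥ 6b 6f 39 6d.
Inner hash: sum = 21+159+171+54+107+111+57+109 = 789 → 03 15.

0315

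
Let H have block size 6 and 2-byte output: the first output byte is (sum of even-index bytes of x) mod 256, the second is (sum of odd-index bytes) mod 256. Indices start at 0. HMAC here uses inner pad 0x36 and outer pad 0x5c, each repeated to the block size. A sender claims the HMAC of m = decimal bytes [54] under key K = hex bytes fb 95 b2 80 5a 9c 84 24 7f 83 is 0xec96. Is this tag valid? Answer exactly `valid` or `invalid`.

valid

Key hex bytes fb 95 b2 80 5a 9c 84 24 7f 83 is 10 bytes > B = 6, so hash it first: H(key) = 0a 58, then zero-pad to 6 bytes: K' = 0a 58 00 00 00 00.
K' ⊕ ipad = 3c 6e 36 36 36 36; K' ⊕ opad = 56 04 5c 5c 5c 5c.
Inner hash: even-index sum = 222 mod 256 = 222; odd-index sum = 218 mod 256 = 218 → de da.
Outer hash (recomputed tag): even-index sum = 492 mod 256 = 236; odd-index sum = 406 mod 256 = 150 → ec 96.
Recomputed tag = ec96; claimed = ec96 → match.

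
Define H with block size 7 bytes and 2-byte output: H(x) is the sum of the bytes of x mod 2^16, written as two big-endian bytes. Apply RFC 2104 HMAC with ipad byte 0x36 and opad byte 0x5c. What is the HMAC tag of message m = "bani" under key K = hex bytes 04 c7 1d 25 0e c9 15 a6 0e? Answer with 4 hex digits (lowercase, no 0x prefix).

0395

Key hex bytes 04 c7 1d 25 0e c9 15 a6 0e is 9 bytes > B = 7, so hash it first: H(key) = 02 ad, then zero-pad to 7 bytes: K' = 02 ad 00 00 00 00 00.
K' ⊕ ipad = 34 9b 36 36 36 36 36.  K' ⊕ opad = 5e f1 5c 5c 5c 5c 5c.
Inner input = (K'⊕ipad) ∥ m = 34 9b 36 36 36 36 36 ∥ 62 61 6e 69.
Inner hash: sum = 52+155+54+54+54+54+54+98+97+110+105 = 887 → 03 77.
Outer input = (K'⊕opad) ∥ inner = 5e f1 5c 5c 5c 5c 5c ∥ 03 77.
Outer hash (tag): sum = 94+241+92+92+92+92+92+3+119 = 917 → 03 95.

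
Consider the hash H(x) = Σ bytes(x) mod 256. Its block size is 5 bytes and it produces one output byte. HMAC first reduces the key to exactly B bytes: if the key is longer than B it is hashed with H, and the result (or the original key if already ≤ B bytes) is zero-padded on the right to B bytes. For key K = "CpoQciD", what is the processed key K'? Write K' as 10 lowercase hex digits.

|K| = 7 > B = 5, so first hash the key.
H(K): sum = 67+112+111+81+99+105+68 = 643; mod 256 = 131 → 83.
Zero-pad H(K) = 83 to 5 bytes: K' = 83 00 00 00 00.

8300000000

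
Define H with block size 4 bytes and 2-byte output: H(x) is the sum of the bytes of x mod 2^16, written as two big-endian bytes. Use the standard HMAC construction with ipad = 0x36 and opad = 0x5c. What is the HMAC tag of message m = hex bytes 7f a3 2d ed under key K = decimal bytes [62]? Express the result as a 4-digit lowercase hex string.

025e

Key decimal bytes [62] = 3e is 1 byte ≤ B = 4; zero-pad to 4 bytes: K' = 3e 00 00 00.
K' ⊕ ipad = 08 36 36 36.  K' ⊕ opad = 62 5c 5c 5c.
Inner input = (K'⊕ipad) ∥ m = 08 36 36 36 ∥ 7f a3 2d ed.
Inner hash: sum = 8+54+54+54+127+163+45+237 = 742 → 02 e6.
Outer input = (K'⊕opad) ∥ inner = 62 5c 5c 5c ∥ 02 e6.
Outer hash (tag): sum = 98+92+92+92+2+230 = 606 → 02 5e.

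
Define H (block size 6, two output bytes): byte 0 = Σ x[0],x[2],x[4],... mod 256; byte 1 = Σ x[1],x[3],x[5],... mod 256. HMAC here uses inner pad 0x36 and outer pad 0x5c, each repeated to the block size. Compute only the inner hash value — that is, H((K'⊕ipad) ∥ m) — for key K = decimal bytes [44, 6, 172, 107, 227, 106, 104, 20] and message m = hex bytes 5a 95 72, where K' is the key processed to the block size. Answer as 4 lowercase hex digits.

Key decimal bytes [44, 6, 172, 107, 227, 106, 104, 20] = 2c 06 ac 6b e3 6a 68 14 is 8 bytes > B = 6, so hash it first: H(key) = 23 ef, then zero-pad to 6 bytes: K' = 23 ef 00 00 00 00.
K' ⊕ ipad = 15 d9 36 36 36 36.
Inner input = 15 d9 36 36 36 36 ∥ 5a 95 72.
Inner hash: even-index sum = 333 mod 256 = 77; odd-index sum = 474 mod 256 = 218 → 4d da.

4dda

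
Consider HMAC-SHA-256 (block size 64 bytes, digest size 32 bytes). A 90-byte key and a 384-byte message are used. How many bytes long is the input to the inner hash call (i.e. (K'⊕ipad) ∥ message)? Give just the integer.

448

Key is 90 > 64 bytes, so it is hashed to 32 bytes then zero-padded to 64: |K'| = 64.
Inner input = (K'⊕ipad) ∥ m → 64 + 384 = 448 bytes.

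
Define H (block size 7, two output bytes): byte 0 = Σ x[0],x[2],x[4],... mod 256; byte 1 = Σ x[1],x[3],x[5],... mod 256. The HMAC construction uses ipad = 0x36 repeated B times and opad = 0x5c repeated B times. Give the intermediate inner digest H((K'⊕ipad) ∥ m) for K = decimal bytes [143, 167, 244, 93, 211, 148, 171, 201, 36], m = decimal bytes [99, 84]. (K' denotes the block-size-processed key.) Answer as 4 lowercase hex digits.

0926

Key decimal bytes [143, 167, 244, 93, 211, 148, 171, 201, 36] = 8f a7 f4 5d d3 94 ab c9 24 is 9 bytes > B = 7, so hash it first: H(key) = 25 61, then zero-pad to 7 bytes: K' = 25 61 00 00 00 00 00.
K' ⊕ ipad = 13 57 36 36 36 36 36.
Inner input = 13 57 36 36 36 36 36 ∥ 63 54.
Inner hash: even-index sum = 265 mod 256 = 9; odd-index sum = 294 mod 256 = 38 → 09 26.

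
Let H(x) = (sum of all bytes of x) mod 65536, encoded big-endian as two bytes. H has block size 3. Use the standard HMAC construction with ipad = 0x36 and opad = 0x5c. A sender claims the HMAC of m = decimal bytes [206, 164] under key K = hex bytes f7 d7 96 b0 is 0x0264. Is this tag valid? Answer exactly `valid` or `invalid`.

Key hex bytes f7 d7 96 b0 is 4 bytes > B = 3, so hash it first: H(key) = 03 14, then zero-pad to 3 bytes: K' = 03 14 00.
K' ⊕ ipad = 35 22 36; K' ⊕ opad = 5f 48 5c.
Inner hash: sum = 53+34+54+206+164 = 511 → 01 ff.
Outer hash (recomputed tag): sum = 95+72+92+1+255 = 515 → 02 03.
Recomputed tag = 0203; claimed = 0264 → mismatch.

invalid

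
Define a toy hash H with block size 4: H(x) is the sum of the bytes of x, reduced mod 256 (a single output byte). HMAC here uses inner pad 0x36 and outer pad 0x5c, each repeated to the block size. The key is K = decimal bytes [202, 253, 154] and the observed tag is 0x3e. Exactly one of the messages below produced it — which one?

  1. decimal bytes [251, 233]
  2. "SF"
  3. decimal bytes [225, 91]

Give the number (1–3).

Key decimal bytes [202, 253, 154] = ca fd 9a is 3 bytes ≤ B = 4; zero-pad to 4 bytes: K' = ca fd 9a 00.
K' ⊕ ipad = fc cb ac 36; K' ⊕ opad = 96 a1 c6 5c.
m1: inner = H(fc cb ac 36 fb e9) = 8d; tag = H(96 a1 c6 5c 8d) = e6
m2: inner = H(fc cb ac 36 53 46) = 42; tag = H(96 a1 c6 5c 42) = 9b
m3: inner = H(fc cb ac 36 e1 5b) = e5; tag = H(96 a1 c6 5c e5) = 3e ← matches

3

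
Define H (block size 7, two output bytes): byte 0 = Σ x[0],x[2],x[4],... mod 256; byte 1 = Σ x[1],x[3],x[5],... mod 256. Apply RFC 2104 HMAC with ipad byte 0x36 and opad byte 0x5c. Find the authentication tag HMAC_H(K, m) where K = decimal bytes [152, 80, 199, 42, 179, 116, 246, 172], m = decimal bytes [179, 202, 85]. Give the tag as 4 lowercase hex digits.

8828

Key decimal bytes [152, 80, 199, 42, 179, 116, 246, 172] = 98 50 c7 2a b3 74 f6 ac is 8 bytes > B = 7, so hash it first: H(key) = 08 9a, then zero-pad to 7 bytes: K' = 08 9a 00 00 00 00 00.
K' ⊕ ipad = 3e ac 36 36 36 36 36.  K' ⊕ opad = 54 c6 5c 5c 5c 5c 5c.
Inner input = (K'⊕ipad) ∥ m = 3e ac 36 36 36 36 36 ∥ b3 ca 55.
Inner hash: even-index sum = 426 mod 256 = 170; odd-index sum = 544 mod 256 = 32 → aa 20.
Outer input = (K'⊕opad) ∥ inner = 54 c6 5c 5c 5c 5c 5c ∥ aa 20.
Outer hash (tag): even-index sum = 392 mod 256 = 136; odd-index sum = 552 mod 256 = 40 → 88 28.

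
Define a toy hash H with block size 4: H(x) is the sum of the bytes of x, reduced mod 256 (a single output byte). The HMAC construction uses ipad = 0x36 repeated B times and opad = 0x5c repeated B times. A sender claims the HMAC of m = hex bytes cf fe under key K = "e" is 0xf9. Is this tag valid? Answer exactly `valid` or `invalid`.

Key "e" = 65 is 1 byte ≤ B = 4; zero-pad to 4 bytes: K' = 65 00 00 00.
K' ⊕ ipad = 53 36 36 36; K' ⊕ opad = 39 5c 5c 5c.
Inner hash: sum = 83+54+54+54+207+254 = 706; mod 256 = 194 → c2.
Outer hash (recomputed tag): sum = 57+92+92+92+194 = 527; mod 256 = 15 → 0f.
Recomputed tag = 0f; claimed = f9 → mismatch.

invalid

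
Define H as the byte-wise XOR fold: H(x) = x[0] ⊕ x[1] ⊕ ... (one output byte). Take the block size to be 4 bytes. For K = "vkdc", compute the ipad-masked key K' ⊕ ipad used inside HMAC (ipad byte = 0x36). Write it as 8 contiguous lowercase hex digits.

Key "vkdc" = 76 6b 64 63 is exactly B = 4 bytes: K' = 76 6b 64 63.
XOR each byte with 0x36: 76⊕36=40, 6b⊕36=5d, 64⊕36=52, 63⊕36=55.

405d5255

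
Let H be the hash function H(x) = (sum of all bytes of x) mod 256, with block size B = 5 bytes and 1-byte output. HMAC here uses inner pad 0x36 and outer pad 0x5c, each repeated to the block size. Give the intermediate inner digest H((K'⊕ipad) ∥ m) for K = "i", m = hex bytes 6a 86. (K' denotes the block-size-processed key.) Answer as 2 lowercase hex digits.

27

Key "i" = 69 is 1 byte ≤ B = 5; zero-pad to 5 bytes: K' = 69 00 00 00 00.
K' ⊕ ipad = 5f 36 36 36 36.
Inner input = 5f 36 36 36 36 ∥ 6a 86.
Inner hash: sum = 95+54+54+54+54+106+134 = 551; mod 256 = 39 → 27.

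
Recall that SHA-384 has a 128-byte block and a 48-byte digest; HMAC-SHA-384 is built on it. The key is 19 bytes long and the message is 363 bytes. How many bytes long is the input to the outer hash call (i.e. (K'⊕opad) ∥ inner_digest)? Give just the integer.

Key is 19 ≤ 128 bytes, zero-padded: |K'| = 128.
Outer input = (K'⊕opad) ∥ H(inner) → 128 + 48 = 176 bytes.

176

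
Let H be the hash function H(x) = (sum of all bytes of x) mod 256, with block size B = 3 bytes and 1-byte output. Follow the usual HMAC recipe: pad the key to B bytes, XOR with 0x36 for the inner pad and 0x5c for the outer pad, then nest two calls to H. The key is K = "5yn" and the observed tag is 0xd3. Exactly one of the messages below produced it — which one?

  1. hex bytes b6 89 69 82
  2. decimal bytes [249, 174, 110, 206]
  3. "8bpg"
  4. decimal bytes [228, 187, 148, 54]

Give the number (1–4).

Key "5yn" = 35 79 6e is exactly B = 3 bytes: K' = 35 79 6e.
K' ⊕ ipad = 03 4f 58; K' ⊕ opad = 69 25 32.
m1: inner = H(03 4f 58 b6 89 69 82) = d4; tag = H(69 25 32 d4) = 94
m2: inner = H(03 4f 58 f9 ae 6e ce) = 8d; tag = H(69 25 32 8d) = 4d
m3: inner = H(03 4f 58 38 62 70 67) = 1b; tag = H(69 25 32 1b) = db
m4: inner = H(03 4f 58 e4 bb 94 36) = 13; tag = H(69 25 32 13) = d3 ← matches

4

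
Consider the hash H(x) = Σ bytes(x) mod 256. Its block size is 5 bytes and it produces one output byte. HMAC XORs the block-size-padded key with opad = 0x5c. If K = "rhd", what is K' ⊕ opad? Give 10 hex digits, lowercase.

Key "rhd" = 72 68 64 is 3 bytes ≤ B = 5; zero-pad to 5 bytes: K' = 72 68 64 00 00.
XOR each byte with 0x5c: 72⊕5c=2e, 68⊕5c=34, 64⊕5c=38, 00⊕5c=5c, 00⊕5c=5c.

2e34385c5c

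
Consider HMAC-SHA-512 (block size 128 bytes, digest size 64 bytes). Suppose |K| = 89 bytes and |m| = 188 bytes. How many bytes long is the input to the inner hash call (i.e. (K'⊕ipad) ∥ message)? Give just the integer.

316

Key is 89 ≤ 128 bytes, zero-padded: |K'| = 128.
Inner input = (K'⊕ipad) ∥ m → 128 + 188 = 316 bytes.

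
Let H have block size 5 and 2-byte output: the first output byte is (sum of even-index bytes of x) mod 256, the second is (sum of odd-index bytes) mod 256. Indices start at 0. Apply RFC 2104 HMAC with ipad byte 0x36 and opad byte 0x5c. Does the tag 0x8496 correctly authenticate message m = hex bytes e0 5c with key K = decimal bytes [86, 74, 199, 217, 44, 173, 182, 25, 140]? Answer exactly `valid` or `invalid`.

valid

Key decimal bytes [86, 74, 199, 217, 44, 173, 182, 25, 140] = 56 4a c7 d9 2c ad b6 19 8c is 9 bytes > B = 5, so hash it first: H(key) = 8b e9, then zero-pad to 5 bytes: K' = 8b e9 00 00 00.
K' ⊕ ipad = bd df 36 36 36; K' ⊕ opad = d7 b5 5c 5c 5c.
Inner hash: even-index sum = 389 mod 256 = 133; odd-index sum = 501 mod 256 = 245 → 85 f5.
Outer hash (recomputed tag): even-index sum = 644 mod 256 = 132; odd-index sum = 406 mod 256 = 150 → 84 96.
Recomputed tag = 8496; claimed = 8496 → match.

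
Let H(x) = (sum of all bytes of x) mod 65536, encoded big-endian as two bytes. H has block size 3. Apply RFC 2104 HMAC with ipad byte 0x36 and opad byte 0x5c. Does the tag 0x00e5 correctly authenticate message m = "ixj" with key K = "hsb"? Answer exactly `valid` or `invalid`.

Key "hsb" = 68 73 62 is exactly B = 3 bytes: K' = 68 73 62.
K' ⊕ ipad = 5e 45 54; K' ⊕ opad = 34 2f 3e.
Inner hash: sum = 94+69+84+105+120+106 = 578 → 02 42.
Outer hash (recomputed tag): sum = 52+47+62+2+66 = 229 → 00 e5.
Recomputed tag = 00e5; claimed = 00e5 → match.

valid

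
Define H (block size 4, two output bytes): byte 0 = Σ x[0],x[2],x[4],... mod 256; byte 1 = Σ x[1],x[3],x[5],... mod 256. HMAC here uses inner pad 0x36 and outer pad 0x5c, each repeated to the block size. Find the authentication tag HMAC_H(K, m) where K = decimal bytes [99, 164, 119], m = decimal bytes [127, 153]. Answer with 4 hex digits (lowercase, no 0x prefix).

Key decimal bytes [99, 164, 119] = 63 a4 77 is 3 bytes ≤ B = 4; zero-pad to 4 bytes: K' = 63 a4 77 00.
K' ⊕ ipad = 55 92 41 36.  K' ⊕ opad = 3f f8 2b 5c.
Inner input = (K'⊕ipad) ∥ m = 55 92 41 36 ∥ 7f 99.
Inner hash: even-index sum = 277 mod 256 = 21; odd-index sum = 353 mod 256 = 97 → 15 61.
Outer input = (K'⊕opad) ∥ inner = 3f f8 2b 5c ∥ 15 61.
Outer hash (tag): even-index sum = 127 mod 256 = 127; odd-index sum = 437 mod 256 = 181 → 7f b5.

7fb5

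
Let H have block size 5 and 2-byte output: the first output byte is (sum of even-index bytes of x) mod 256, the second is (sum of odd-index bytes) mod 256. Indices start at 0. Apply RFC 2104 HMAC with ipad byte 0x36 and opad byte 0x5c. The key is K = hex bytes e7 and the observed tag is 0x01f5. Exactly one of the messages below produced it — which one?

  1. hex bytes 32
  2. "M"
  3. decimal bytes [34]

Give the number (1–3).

Key hex bytes e7 is 1 byte ≤ B = 5; zero-pad to 5 bytes: K' = e7 00 00 00 00.
K' ⊕ ipad = d1 36 36 36 36; K' ⊕ opad = bb 5c 5c 5c 5c.
m1: inner = H(d1 36 36 36 36 32) = 3d 9e; tag = H(bb 5c 5c 5c 5c 3d 9e) = 11f5
m2: inner = H(d1 36 36 36 36 4d) = 3d b9; tag = H(bb 5c 5c 5c 5c 3d b9) = 2cf5
m3: inner = H(d1 36 36 36 36 22) = 3d 8e; tag = H(bb 5c 5c 5c 5c 3d 8e) = 01f5 ← matches

3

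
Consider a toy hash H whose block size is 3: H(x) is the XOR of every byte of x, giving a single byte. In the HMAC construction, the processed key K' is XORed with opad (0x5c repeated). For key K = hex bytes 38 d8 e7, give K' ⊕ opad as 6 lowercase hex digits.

Key hex bytes 38 d8 e7 is exactly B = 3 bytes: K' = 38 d8 e7.
XOR each byte with 0x5c: 38⊕5c=64, d8⊕5c=84, e7⊕5c=bb.

6484bb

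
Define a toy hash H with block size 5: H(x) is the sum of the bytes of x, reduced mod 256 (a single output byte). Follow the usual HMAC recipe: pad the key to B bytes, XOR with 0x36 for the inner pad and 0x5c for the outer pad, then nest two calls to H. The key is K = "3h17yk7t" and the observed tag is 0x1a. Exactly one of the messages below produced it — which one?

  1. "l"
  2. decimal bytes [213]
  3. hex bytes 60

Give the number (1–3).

3

Key "3h17yk7t" = 33 68 31 37 79 6b 37 74 is 8 bytes > B = 5, so hash it first: H(key) = 92, then zero-pad to 5 bytes: K' = 92 00 00 00 00.
K' ⊕ ipad = a4 36 36 36 36; K' ⊕ opad = ce 5c 5c 5c 5c.
m1: inner = H(a4 36 36 36 36 6c) = e8; tag = H(ce 5c 5c 5c 5c e8) = 26
m2: inner = H(a4 36 36 36 36 d5) = 51; tag = H(ce 5c 5c 5c 5c 51) = 8f
m3: inner = H(a4 36 36 36 36 60) = dc; tag = H(ce 5c 5c 5c 5c dc) = 1a ← matches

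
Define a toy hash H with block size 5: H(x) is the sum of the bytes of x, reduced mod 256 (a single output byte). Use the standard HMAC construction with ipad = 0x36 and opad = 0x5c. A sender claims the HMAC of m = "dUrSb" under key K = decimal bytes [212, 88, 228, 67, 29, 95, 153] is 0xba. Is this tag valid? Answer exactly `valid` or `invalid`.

valid

Key decimal bytes [212, 88, 228, 67, 29, 95, 153] = d4 58 e4 43 1d 5f 99 is 7 bytes > B = 5, so hash it first: H(key) = 68, then zero-pad to 5 bytes: K' = 68 00 00 00 00.
K' ⊕ ipad = 5e 36 36 36 36; K' ⊕ opad = 34 5c 5c 5c 5c.
Inner hash: sum = 94+54+54+54+54+100+85+114+83+98 = 790; mod 256 = 22 → 16.
Outer hash (recomputed tag): sum = 52+92+92+92+92+22 = 442; mod 256 = 186 → ba.
Recomputed tag = ba; claimed = ba → match.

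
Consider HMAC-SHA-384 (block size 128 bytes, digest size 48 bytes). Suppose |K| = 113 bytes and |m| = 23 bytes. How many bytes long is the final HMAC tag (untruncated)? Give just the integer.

The tag is one SHA-384 digest: 48 bytes.

48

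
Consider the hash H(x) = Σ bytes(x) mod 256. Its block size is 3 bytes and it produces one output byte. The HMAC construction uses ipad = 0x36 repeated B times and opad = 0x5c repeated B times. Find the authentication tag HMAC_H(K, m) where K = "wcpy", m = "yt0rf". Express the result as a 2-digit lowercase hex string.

ad

Key "wcpy" = 77 63 70 79 is 4 bytes > B = 3, so hash it first: H(key) = c3, then zero-pad to 3 bytes: K' = c3 00 00.
K' ⊕ ipad = f5 36 36.  K' ⊕ opad = 9f 5c 5c.
Inner input = (K'⊕ipad) ∥ m = f5 36 36 ∥ 79 74 30 72 66.
Inner hash: sum = 245+54+54+121+116+48+114+102 = 854; mod 256 = 86 → 56.
Outer input = (K'⊕opad) ∥ inner = 9f 5c 5c ∥ 56.
Outer hash (tag): sum = 159+92+92+86 = 429; mod 256 = 173 → ad.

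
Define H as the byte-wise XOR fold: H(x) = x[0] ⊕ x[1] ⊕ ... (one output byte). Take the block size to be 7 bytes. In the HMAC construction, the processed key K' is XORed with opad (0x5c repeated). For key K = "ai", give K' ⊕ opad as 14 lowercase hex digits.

3d355c5c5c5c5c

Key "ai" = 61 69 is 2 bytes ≤ B = 7; zero-pad to 7 bytes: K' = 61 69 00 00 00 00 00.
XOR each byte with 0x5c: 61⊕5c=3d, 69⊕5c=35, 00⊕5c=5c, 00⊕5c=5c, 00⊕5c=5c, 00⊕5c=5c, 00⊕5c=5c.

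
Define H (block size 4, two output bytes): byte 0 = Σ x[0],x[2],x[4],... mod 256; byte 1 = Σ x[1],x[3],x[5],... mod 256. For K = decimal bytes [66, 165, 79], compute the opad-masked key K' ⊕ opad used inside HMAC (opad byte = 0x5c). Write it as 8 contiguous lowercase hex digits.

Key decimal bytes [66, 165, 79] = 42 a5 4f is 3 bytes ≤ B = 4; zero-pad to 4 bytes: K' = 42 a5 4f 00.
XOR each byte with 0x5c: 42⊕5c=1e, a5⊕5c=f9, 4f⊕5c=13, 00⊕5c=5c.

1ef9135c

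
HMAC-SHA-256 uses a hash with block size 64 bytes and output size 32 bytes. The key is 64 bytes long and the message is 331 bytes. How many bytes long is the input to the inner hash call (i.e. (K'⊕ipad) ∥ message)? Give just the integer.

395

Key is 64 ≤ 64 bytes, zero-padded: |K'| = 64.
Inner input = (K'⊕ipad) ∥ m → 64 + 331 = 395 bytes.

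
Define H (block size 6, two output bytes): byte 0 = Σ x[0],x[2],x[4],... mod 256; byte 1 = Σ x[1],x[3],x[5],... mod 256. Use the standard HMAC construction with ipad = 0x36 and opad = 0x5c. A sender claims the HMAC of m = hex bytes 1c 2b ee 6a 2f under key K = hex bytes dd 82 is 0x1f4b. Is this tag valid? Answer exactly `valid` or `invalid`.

Key hex bytes dd 82 is 2 bytes ≤ B = 6; zero-pad to 6 bytes: K' = dd 82 00 00 00 00.
K' ⊕ ipad = eb b4 36 36 36 36; K' ⊕ opad = 81 de 5c 5c 5c 5c.
Inner hash: even-index sum = 656 mod 256 = 144; odd-index sum = 437 mod 256 = 181 → 90 b5.
Outer hash (recomputed tag): even-index sum = 457 mod 256 = 201; odd-index sum = 587 mod 256 = 75 → c9 4b.
Recomputed tag = c94b; claimed = 1f4b → mismatch.

invalid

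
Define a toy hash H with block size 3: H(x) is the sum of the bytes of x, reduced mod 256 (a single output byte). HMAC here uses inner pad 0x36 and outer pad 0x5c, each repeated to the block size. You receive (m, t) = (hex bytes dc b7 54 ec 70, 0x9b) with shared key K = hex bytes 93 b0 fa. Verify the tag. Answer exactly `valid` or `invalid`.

valid

Key hex bytes 93 b0 fa is exactly B = 3 bytes: K' = 93 b0 fa.
K' ⊕ ipad = a5 86 cc; K' ⊕ opad = cf ec a6.
Inner hash: sum = 165+134+204+220+183+84+236+112 = 1338; mod 256 = 58 → 3a.
Outer hash (recomputed tag): sum = 207+236+166+58 = 667; mod 256 = 155 → 9b.
Recomputed tag = 9b; claimed = 9b → match.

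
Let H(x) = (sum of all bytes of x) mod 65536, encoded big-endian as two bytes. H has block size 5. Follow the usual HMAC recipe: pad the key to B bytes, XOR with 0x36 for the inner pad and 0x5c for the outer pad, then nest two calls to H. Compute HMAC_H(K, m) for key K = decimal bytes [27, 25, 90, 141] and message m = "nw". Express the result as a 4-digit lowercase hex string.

025f

Key decimal bytes [27, 25, 90, 141] = 1b 19 5a 8d is 4 bytes ≤ B = 5; zero-pad to 5 bytes: K' = 1b 19 5a 8d 00.
K' ⊕ ipad = 2d 2f 6c bb 36.  K' ⊕ opad = 47 45 06 d1 5c.
Inner input = (K'⊕ipad) ∥ m = 2d 2f 6c bb 36 ∥ 6e 77.
Inner hash: sum = 45+47+108+187+54+110+119 = 670 → 02 9e.
Outer input = (K'⊕opad) ∥ inner = 47 45 06 d1 5c ∥ 02 9e.
Outer hash (tag): sum = 71+69+6+209+92+2+158 = 607 → 02 5f.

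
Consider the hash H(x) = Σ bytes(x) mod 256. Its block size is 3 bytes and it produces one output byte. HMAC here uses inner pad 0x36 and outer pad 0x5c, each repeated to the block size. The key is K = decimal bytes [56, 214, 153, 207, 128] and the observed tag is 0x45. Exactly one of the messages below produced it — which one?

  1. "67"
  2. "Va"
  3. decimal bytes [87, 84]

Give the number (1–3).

2

Key decimal bytes [56, 214, 153, 207, 128] = 38 d6 99 cf 80 is 5 bytes > B = 3, so hash it first: H(key) = f6, then zero-pad to 3 bytes: K' = f6 00 00.
K' ⊕ ipad = c0 36 36; K' ⊕ opad = aa 5c 5c.
m1: inner = H(c0 36 36 36 37) = 99; tag = H(aa 5c 5c 99) = fb
m2: inner = H(c0 36 36 56 61) = e3; tag = H(aa 5c 5c e3) = 45 ← matches
m3: inner = H(c0 36 36 57 54) = d7; tag = H(aa 5c 5c d7) = 39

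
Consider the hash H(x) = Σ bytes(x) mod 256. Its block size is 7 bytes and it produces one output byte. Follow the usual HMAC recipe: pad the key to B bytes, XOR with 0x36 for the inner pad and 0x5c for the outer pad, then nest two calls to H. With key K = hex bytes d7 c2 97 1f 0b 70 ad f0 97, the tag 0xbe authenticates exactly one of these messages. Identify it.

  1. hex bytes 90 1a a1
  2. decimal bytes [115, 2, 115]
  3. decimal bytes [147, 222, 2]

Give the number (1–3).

2

Key hex bytes d7 c2 97 1f 0b 70 ad f0 97 is 9 bytes > B = 7, so hash it first: H(key) = fe, then zero-pad to 7 bytes: K' = fe 00 00 00 00 00 00.
K' ⊕ ipad = c8 36 36 36 36 36 36; K' ⊕ opad = a2 5c 5c 5c 5c 5c 5c.
m1: inner = H(c8 36 36 36 36 36 36 90 1a a1) = 57; tag = H(a2 5c 5c 5c 5c 5c 5c 57) = 21
m2: inner = H(c8 36 36 36 36 36 36 73 02 73) = f4; tag = H(a2 5c 5c 5c 5c 5c 5c f4) = be ← matches
m3: inner = H(c8 36 36 36 36 36 36 93 de 02) = 7f; tag = H(a2 5c 5c 5c 5c 5c 5c 7f) = 49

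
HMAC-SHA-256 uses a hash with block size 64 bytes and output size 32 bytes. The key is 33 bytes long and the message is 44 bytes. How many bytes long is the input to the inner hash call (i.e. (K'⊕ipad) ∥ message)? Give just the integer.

Key is 33 ≤ 64 bytes, zero-padded: |K'| = 64.
Inner input = (K'⊕ipad) ∥ m → 64 + 44 = 108 bytes.

108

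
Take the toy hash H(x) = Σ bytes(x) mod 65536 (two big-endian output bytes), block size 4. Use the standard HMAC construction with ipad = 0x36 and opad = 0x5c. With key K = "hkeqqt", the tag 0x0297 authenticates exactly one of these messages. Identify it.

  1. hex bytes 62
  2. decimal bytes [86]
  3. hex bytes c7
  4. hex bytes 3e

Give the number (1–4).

Key "hkeqqt" = 68 6b 65 71 71 74 is 6 bytes > B = 4, so hash it first: H(key) = 02 8e, then zero-pad to 4 bytes: K' = 02 8e 00 00.
K' ⊕ ipad = 34 b8 36 36; K' ⊕ opad = 5e d2 5c 5c.
m1: inner = H(34 b8 36 36 62) = 01 ba; tag = H(5e d2 5c 5c 01 ba) = 02a3
m2: inner = H(34 b8 36 36 56) = 01 ae; tag = H(5e d2 5c 5c 01 ae) = 0297 ← matches
m3: inner = H(34 b8 36 36 c7) = 02 1f; tag = H(5e d2 5c 5c 02 1f) = 0209
m4: inner = H(34 b8 36 36 3e) = 01 96; tag = H(5e d2 5c 5c 01 96) = 027f

2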